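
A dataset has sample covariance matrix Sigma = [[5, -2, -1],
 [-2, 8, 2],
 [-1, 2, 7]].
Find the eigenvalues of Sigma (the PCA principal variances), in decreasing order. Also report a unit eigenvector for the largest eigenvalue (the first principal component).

Step 1 — characteristic polynomial p(λ) = det(λI - Sigma) = λ³ - tr·λ² + c_1·λ - det, where tr = trace, c_1 = sum of the principal 2×2 minors, det = det(Sigma):
  tr = 5 + 8 + 7 = 20,
  c_1 = (5·8 - (-2)²) + (5·7 - (-1)²) + (8·7 - (2)²) = 36 + 34 + 52 = 122,
  det = 5·(8·7 - (2)²) - (-2)·((-2)·7 - (2)·(-1)) + (-1)·((-2)·(2) - 8·(-1)) = 5·(52) - (-2)·(-12) + (-1)·(4) = 232.
  So p(λ) = λ³ - 20λ² + 122λ - 232.
Step 2 — look for an integer root (rational root theorem: any rational root is an integer divisor of 232). Testing λ = 4:
  p(4) = 64 - 320 + 488 - 232 = 0  ✓
  Dividing out (λ - 4): p(λ) = (λ - 4)(λ² - 16λ + 58).
Step 3 — remaining eigenvalues from the quadratic λ² - 16λ + 58 = 0:
  Δ = 16² - 4·58 = 256 - 232 = 24,  λ = (16 ± √24)/2 = (16 ± 4.899)/2 ≈ 10.4495 or 5.5505.
  Sorted: λ_1 = 10.4495,  λ_2 = 5.5505,  λ_3 = 4  (check: sum = 20 = tr ✓).

Step 4 — unit eigenvector for λ_1 ≈ 10.4495: v spans the null space of (Sigma - λ_1 I), whose rows are
  r_1 = (-5.4495, -2, -1),  r_2 = (-2, -2.4495, 2),  r_3 = (-1, 2, -3.4495).
  v is orthogonal to every row, so take v ∝ r_1 × r_2 = ((-2)·(2) - (-1)·(-2.4495), (-1)·(-2) - (-5.4495)·(2), (-5.4495)·(-2.4495) - (-2)·(-2)) ≈ (-6.4495, 12.899, 9.3485).
  Rescale (multiply by -1 so the first nonzero entry is positive): u = (6.4495, -12.899, -9.3485).
  ||u|| = √((6.4495)² + (-12.899)² + (-9.3485)²) = √(295.3735) ≈ 17.1864,  v_1 = u/||u|| ≈ (0.3753, -0.7505, -0.5439) (||v_1|| = 1).

λ_1 = 10.4495,  λ_2 = 5.5505,  λ_3 = 4;  v_1 ≈ (0.3753, -0.7505, -0.5439)


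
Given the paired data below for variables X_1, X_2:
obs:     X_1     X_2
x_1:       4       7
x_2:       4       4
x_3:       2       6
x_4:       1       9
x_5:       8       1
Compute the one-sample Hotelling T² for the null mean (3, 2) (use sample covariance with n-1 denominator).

Step 1 — sample mean vector:
  mean(X_1) = (4 + 4 + 2 + 1 + 8) / 5 = 19/5 = 3.8
  mean(X_2) = (7 + 4 + 6 + 9 + 1) / 5 = 27/5 = 5.4
  x̄ = (3.8, 5.4),  deviation x̄ - mu_0 = (3.8, 5.4) - (3, 2) = (0.8, 3.4).

Step 2 — sample covariance matrix, S[i,j] = (1/(n-1)) · Σ_k (x_{k,i} - mean_i) · (x_{k,j} - mean_j), divisor n-1 = 4:
  S[X_1,X_1] = ((0.2)·(0.2) + (0.2)·(0.2) + (-1.8)·(-1.8) + (-2.8)·(-2.8) + (4.2)·(4.2)) / 4 = 28.8/4 = 7.2
  S[X_1,X_2] = ((0.2)·(1.6) + (0.2)·(-1.4) + (-1.8)·(0.6) + (-2.8)·(3.6) + (4.2)·(-4.4)) / 4 = -29.6/4 = -7.4
  S[X_2,X_2] = ((1.6)·(1.6) + (-1.4)·(-1.4) + (0.6)·(0.6) + (3.6)·(3.6) + (-4.4)·(-4.4)) / 4 = 37.2/4 = 9.3
  S = [[7.2, -7.4],
 [-7.4, 9.3]].

Step 3 — invert S. det(S) = 7.2·9.3 - (-7.4)² = 12.2.
  S^{-1} = (1/det) · [[d, -b], [-b, a]] = [[0.7623, 0.6066],
 [0.6066, 0.5902]].

Step 4 — quadratic form (x̄ - mu_0)^T · S^{-1} · (x̄ - mu_0):
  S^{-1} · (x̄ - mu_0) = (2.6721, 2.4918),
  (x̄ - mu_0)^T · [...] = (0.8)·(2.6721) + (3.4)·(2.4918) = 10.6098.

Step 5 — scale by n: T² = 5 · 10.6098 = 53.0492.

T² ≈ 53.0492


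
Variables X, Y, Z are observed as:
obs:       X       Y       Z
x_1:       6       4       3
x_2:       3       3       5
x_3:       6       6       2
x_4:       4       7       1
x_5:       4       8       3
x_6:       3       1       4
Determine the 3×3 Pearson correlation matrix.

Step 1 — column means:
  mean(X) = (6 + 3 + 6 + 4 + 4 + 3) / 6 = 26/6 = 4.3333
  mean(Y) = (4 + 3 + 6 + 7 + 8 + 1) / 6 = 29/6 = 4.8333
  mean(Z) = (3 + 5 + 2 + 1 + 3 + 4) / 6 = 18/6 = 3

Step 2 — sample variances and covariances s[i,j] = (1/(n-1)) · Σ_k (x_{k,i} - mean_i) · (x_{k,j} - mean_j), with n-1 = 5:
  s[X,X] = ((1.6667)·(1.6667) + (-1.3333)·(-1.3333) + (1.6667)·(1.6667) + (-0.3333)·(-0.3333) + (-0.3333)·(-0.3333) + (-1.3333)·(-1.3333)) / 5 = 9.3333/5 = 1.8667
  s[X,Y] = ((1.6667)·(-0.8333) + (-1.3333)·(-1.8333) + (1.6667)·(1.1667) + (-0.3333)·(2.1667) + (-0.3333)·(3.1667) + (-1.3333)·(-3.8333)) / 5 = 6.3333/5 = 1.2667
  s[X,Z] = ((1.6667)·(0) + (-1.3333)·(2) + (1.6667)·(-1) + (-0.3333)·(-2) + (-0.3333)·(0) + (-1.3333)·(1)) / 5 = -5/5 = -1
  s[Y,Y] = ((-0.8333)·(-0.8333) + (-1.8333)·(-1.8333) + (1.1667)·(1.1667) + (2.1667)·(2.1667) + (3.1667)·(3.1667) + (-3.8333)·(-3.8333)) / 5 = 34.8333/5 = 6.9667
  s[Y,Z] = ((-0.8333)·(0) + (-1.8333)·(2) + (1.1667)·(-1) + (2.1667)·(-2) + (3.1667)·(0) + (-3.8333)·(1)) / 5 = -13/5 = -2.6
  s[Z,Z] = ((0)·(0) + (2)·(2) + (-1)·(-1) + (-2)·(-2) + (0)·(0) + (1)·(1)) / 5 = 10/5 = 2
  Sample standard deviations s_i = √(s[i,i]):
  s(X) = √(1.8667) = 1.3663
  s(Y) = √(6.9667) = 2.6394
  s(Z) = √(2) = 1.4142

Step 3 — r_{ij} = s_{ij} / (s_i · s_j):
  r[X,X] = 1 (diagonal).
  r[X,Y] = 1.2667 / (1.3663 · 2.6394) = 1.2667 / 3.6062 = 0.3513
  r[X,Z] = -1 / (1.3663 · 1.4142) = -1 / 1.9322 = -0.5175
  r[Y,Y] = 1 (diagonal).
  r[Y,Z] = -2.6 / (2.6394 · 1.4142) = -2.6 / 3.7327 = -0.6965
  r[Z,Z] = 1 (diagonal).

R is symmetric with unit diagonal. Assembling:

R = [[1, 0.3513, -0.5175],
 [0.3513, 1, -0.6965],
 [-0.5175, -0.6965, 1]]


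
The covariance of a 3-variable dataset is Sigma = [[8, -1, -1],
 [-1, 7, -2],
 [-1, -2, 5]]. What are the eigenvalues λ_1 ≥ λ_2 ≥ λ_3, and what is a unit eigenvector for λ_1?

Step 1 — characteristic polynomial p(λ) = det(λI - Sigma) = λ³ - tr·λ² + c_1·λ - det, where tr = trace, c_1 = sum of the principal 2×2 minors, det = det(Sigma):
  tr = 8 + 7 + 5 = 20,
  c_1 = (8·7 - (-1)²) + (8·5 - (-1)²) + (7·5 - (-2)²) = 55 + 39 + 31 = 125,
  det = 8·(7·5 - (-2)²) - (-1)·((-1)·5 - (-2)·(-1)) + (-1)·((-1)·(-2) - 7·(-1)) = 8·(31) - (-1)·(-7) + (-1)·(9) = 232.
  So p(λ) = λ³ - 20λ² + 125λ - 232.
Step 2 — look for an integer root (rational root theorem: any rational root is an integer divisor of 232). Testing λ = 8:
  p(8) = 512 - 1280 + 1000 - 232 = 0  ✓
  Dividing out (λ - 8): p(λ) = (λ - 8)(λ² - 12λ + 29).
Step 3 — remaining eigenvalues from the quadratic λ² - 12λ + 29 = 0:
  Δ = 12² - 4·29 = 144 - 116 = 28,  λ = (12 ± √28)/2 = (12 ± 5.2915)/2 ≈ 8.6458 or 3.3542.
  Sorted: λ_1 = 8.6458,  λ_2 = 8,  λ_3 = 3.3542  (check: sum = 20 = tr ✓).

Step 4 — unit eigenvector for λ_1 ≈ 8.6458: v spans the null space of (Sigma - λ_1 I), whose rows are
  r_1 = (-0.6458, -1, -1),  r_2 = (-1, -1.6458, -2),  r_3 = (-1, -2, -3.6458).
  v is orthogonal to every row, so take v ∝ r_1 × r_2 = ((-1)·(-2) - (-1)·(-1.6458), (-1)·(-1) - (-0.6458)·(-2), (-0.6458)·(-1.6458) - (-1)·(-1)) ≈ (0.3542, -0.2915, 0.0627).
  Let u = (0.3542, -0.2915, 0.0627).
  ||u|| = √((0.3542)² + (-0.2915)² + (0.0627)²) = √(0.2144) ≈ 0.463,  v_1 = u/||u|| ≈ (0.7651, -0.6295, 0.1355) (||v_1|| = 1).

λ_1 = 8.6458,  λ_2 = 8,  λ_3 = 3.3542;  v_1 ≈ (0.7651, -0.6295, 0.1355)


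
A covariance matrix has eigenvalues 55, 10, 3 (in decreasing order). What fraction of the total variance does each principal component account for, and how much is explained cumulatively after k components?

Step 1 — total variance = trace(Sigma) = Σ λ_i = 55 + 10 + 3 = 68.

Step 2 — fraction explained by component i = λ_i / Σ λ:
  PC1: 55/68 = 0.8088
  PC2: 10/68 = 0.1471
  PC3: 3/68 = 0.0441

Step 3 — cumulative fraction after k components = (λ_1 + ... + λ_k) / Σ λ:
  k = 1: 55/68 = 0.8088
  k = 2: (55 + 10)/68 = 65/68 = 0.9559
  k = 3: (55 + 10 + 3)/68 = 68/68 = 1

Summary (fraction, with percent):

explained: PC1 0.8088 (80.88%), PC2 0.1471 (14.71%), PC3 0.0441 (4.41%);  cumulative: 0.8088, 0.9559, 1


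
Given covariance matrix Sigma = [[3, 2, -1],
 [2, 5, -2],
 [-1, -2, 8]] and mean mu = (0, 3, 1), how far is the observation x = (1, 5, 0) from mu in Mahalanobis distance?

Step 1 — centre the observation: (x - mu) = (1, 2, -1).

Step 2 — invert Sigma (cofactor / det for 3×3, or solve directly):
  Sigma^{-1} = [[0.4557, -0.1772, 0.0127],
 [-0.1772, 0.2911, 0.0506],
 [0.0127, 0.0506, 0.1392]].

Step 3 — form the quadratic (x - mu)^T · Sigma^{-1} · (x - mu):
  Sigma^{-1} · (x - mu) = (0.0886, 0.3544, -0.0253).
  (x - mu)^T · [Sigma^{-1} · (x - mu)] = (1)·(0.0886) + (2)·(0.3544) + (-1)·(-0.0253) = 0.8228.

Step 4 — take square root: d = √(0.8228) ≈ 0.9071.

d(x, mu) = √(0.8228) ≈ 0.9071


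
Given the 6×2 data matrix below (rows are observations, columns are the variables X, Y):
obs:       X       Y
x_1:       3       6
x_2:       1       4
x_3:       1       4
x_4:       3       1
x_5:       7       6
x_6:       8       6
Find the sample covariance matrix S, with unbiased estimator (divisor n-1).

Step 1 — column means:
  mean(X) = (3 + 1 + 1 + 3 + 7 + 8) / 6 = 23/6 = 3.8333
  mean(Y) = (6 + 4 + 4 + 1 + 6 + 6) / 6 = 27/6 = 4.5

Step 2 — sample covariance S[i,j] = (1/(n-1)) · Σ_k (x_{k,i} - mean_i) · (x_{k,j} - mean_j), with n-1 = 5.
  S[X,X] = ((-0.8333)·(-0.8333) + (-2.8333)·(-2.8333) + (-2.8333)·(-2.8333) + (-0.8333)·(-0.8333) + (3.1667)·(3.1667) + (4.1667)·(4.1667)) / 5 = 44.8333/5 = 8.9667
  S[X,Y] = ((-0.8333)·(1.5) + (-2.8333)·(-0.5) + (-2.8333)·(-0.5) + (-0.8333)·(-3.5) + (3.1667)·(1.5) + (4.1667)·(1.5)) / 5 = 15.5/5 = 3.1
  S[Y,Y] = ((1.5)·(1.5) + (-0.5)·(-0.5) + (-0.5)·(-0.5) + (-3.5)·(-3.5) + (1.5)·(1.5) + (1.5)·(1.5)) / 5 = 19.5/5 = 3.9

S is symmetric (S[j,i] = S[i,j]). Assembling:

S = [[8.9667, 3.1],
 [3.1, 3.9]]


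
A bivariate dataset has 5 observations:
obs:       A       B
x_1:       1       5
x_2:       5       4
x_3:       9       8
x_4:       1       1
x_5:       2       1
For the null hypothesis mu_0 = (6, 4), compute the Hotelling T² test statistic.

Step 1 — sample mean vector:
  mean(A) = (1 + 5 + 9 + 1 + 2) / 5 = 18/5 = 3.6
  mean(B) = (5 + 4 + 8 + 1 + 1) / 5 = 19/5 = 3.8
  x̄ = (3.6, 3.8),  deviation x̄ - mu_0 = (3.6, 3.8) - (6, 4) = (-2.4, -0.2).

Step 2 — sample covariance matrix, S[i,j] = (1/(n-1)) · Σ_k (x_{k,i} - mean_i) · (x_{k,j} - mean_j), divisor n-1 = 4:
  S[A,A] = ((-2.6)·(-2.6) + (1.4)·(1.4) + (5.4)·(5.4) + (-2.6)·(-2.6) + (-1.6)·(-1.6)) / 4 = 47.2/4 = 11.8
  S[A,B] = ((-2.6)·(1.2) + (1.4)·(0.2) + (5.4)·(4.2) + (-2.6)·(-2.8) + (-1.6)·(-2.8)) / 4 = 31.6/4 = 7.9
  S[B,B] = ((1.2)·(1.2) + (0.2)·(0.2) + (4.2)·(4.2) + (-2.8)·(-2.8) + (-2.8)·(-2.8)) / 4 = 34.8/4 = 8.7
  S = [[11.8, 7.9],
 [7.9, 8.7]].

Step 3 — invert S. det(S) = 11.8·8.7 - (7.9)² = 40.25.
  S^{-1} = (1/det) · [[d, -b], [-b, a]] = [[0.2161, -0.1963],
 [-0.1963, 0.2932]].

Step 4 — quadratic form (x̄ - mu_0)^T · S^{-1} · (x̄ - mu_0):
  S^{-1} · (x̄ - mu_0) = (-0.4795, 0.4124),
  (x̄ - mu_0)^T · [...] = (-2.4)·(-0.4795) + (-0.2)·(0.4124) = 1.0683.

Step 5 — scale by n: T² = 5 · 1.0683 = 5.3416.

T² ≈ 5.3416


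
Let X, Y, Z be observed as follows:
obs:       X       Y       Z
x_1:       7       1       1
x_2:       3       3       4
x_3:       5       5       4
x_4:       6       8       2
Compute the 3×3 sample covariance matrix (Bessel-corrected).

Step 1 — column means:
  mean(X) = (7 + 3 + 5 + 6) / 4 = 21/4 = 5.25
  mean(Y) = (1 + 3 + 5 + 8) / 4 = 17/4 = 4.25
  mean(Z) = (1 + 4 + 4 + 2) / 4 = 11/4 = 2.75

Step 2 — sample covariance S[i,j] = (1/(n-1)) · Σ_k (x_{k,i} - mean_i) · (x_{k,j} - mean_j), with n-1 = 3.
  S[X,X] = ((1.75)·(1.75) + (-2.25)·(-2.25) + (-0.25)·(-0.25) + (0.75)·(0.75)) / 3 = 8.75/3 = 2.9167
  S[X,Y] = ((1.75)·(-3.25) + (-2.25)·(-1.25) + (-0.25)·(0.75) + (0.75)·(3.75)) / 3 = -0.25/3 = -0.0833
  S[X,Z] = ((1.75)·(-1.75) + (-2.25)·(1.25) + (-0.25)·(1.25) + (0.75)·(-0.75)) / 3 = -6.75/3 = -2.25
  S[Y,Y] = ((-3.25)·(-3.25) + (-1.25)·(-1.25) + (0.75)·(0.75) + (3.75)·(3.75)) / 3 = 26.75/3 = 8.9167
  S[Y,Z] = ((-3.25)·(-1.75) + (-1.25)·(1.25) + (0.75)·(1.25) + (3.75)·(-0.75)) / 3 = 2.25/3 = 0.75
  S[Z,Z] = ((-1.75)·(-1.75) + (1.25)·(1.25) + (1.25)·(1.25) + (-0.75)·(-0.75)) / 3 = 6.75/3 = 2.25

S is symmetric (S[j,i] = S[i,j]). Assembling:

S = [[2.9167, -0.0833, -2.25],
 [-0.0833, 8.9167, 0.75],
 [-2.25, 0.75, 2.25]]


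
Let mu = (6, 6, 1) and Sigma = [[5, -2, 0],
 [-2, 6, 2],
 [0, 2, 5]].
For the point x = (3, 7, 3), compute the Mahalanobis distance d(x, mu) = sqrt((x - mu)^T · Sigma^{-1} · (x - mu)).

Step 1 — centre the observation: (x - mu) = (-3, 1, 2).

Step 2 — invert Sigma (cofactor / det for 3×3, or solve directly):
  Sigma^{-1} = [[0.2364, 0.0909, -0.0364],
 [0.0909, 0.2273, -0.0909],
 [-0.0364, -0.0909, 0.2364]].

Step 3 — form the quadratic (x - mu)^T · Sigma^{-1} · (x - mu):
  Sigma^{-1} · (x - mu) = (-0.6909, -0.2273, 0.4909).
  (x - mu)^T · [Sigma^{-1} · (x - mu)] = (-3)·(-0.6909) + (1)·(-0.2273) + (2)·(0.4909) = 2.8273.

Step 4 — take square root: d = √(2.8273) ≈ 1.6814.

d(x, mu) = √(2.8273) ≈ 1.6814


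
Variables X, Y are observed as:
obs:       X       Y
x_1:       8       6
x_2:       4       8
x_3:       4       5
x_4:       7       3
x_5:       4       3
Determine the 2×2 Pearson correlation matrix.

Step 1 — column means:
  mean(X) = (8 + 4 + 4 + 7 + 4) / 5 = 27/5 = 5.4
  mean(Y) = (6 + 8 + 5 + 3 + 3) / 5 = 25/5 = 5

Step 2 — sample variances and covariances s[i,j] = (1/(n-1)) · Σ_k (x_{k,i} - mean_i) · (x_{k,j} - mean_j), with n-1 = 4:
  s[X,X] = ((2.6)·(2.6) + (-1.4)·(-1.4) + (-1.4)·(-1.4) + (1.6)·(1.6) + (-1.4)·(-1.4)) / 4 = 15.2/4 = 3.8
  s[X,Y] = ((2.6)·(1) + (-1.4)·(3) + (-1.4)·(0) + (1.6)·(-2) + (-1.4)·(-2)) / 4 = -2/4 = -0.5
  s[Y,Y] = ((1)·(1) + (3)·(3) + (0)·(0) + (-2)·(-2) + (-2)·(-2)) / 4 = 18/4 = 4.5
  Sample standard deviations s_i = √(s[i,i]):
  s(X) = √(3.8) = 1.9494
  s(Y) = √(4.5) = 2.1213

Step 3 — r_{ij} = s_{ij} / (s_i · s_j):
  r[X,X] = 1 (diagonal).
  r[X,Y] = -0.5 / (1.9494 · 2.1213) = -0.5 / 4.1352 = -0.1209
  r[Y,Y] = 1 (diagonal).

R is symmetric with unit diagonal. Assembling:

R = [[1, -0.1209],
 [-0.1209, 1]]


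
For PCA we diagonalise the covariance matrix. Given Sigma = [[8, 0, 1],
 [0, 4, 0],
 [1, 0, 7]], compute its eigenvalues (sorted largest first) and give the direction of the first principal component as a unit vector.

Step 1 — characteristic polynomial p(λ) = det(λI - Sigma) = λ³ - tr·λ² + c_1·λ - det, where tr = trace, c_1 = sum of the principal 2×2 minors, det = det(Sigma):
  tr = 8 + 4 + 7 = 19,
  c_1 = (8·4 - (0)²) + (8·7 - (1)²) + (4·7 - (0)²) = 32 + 55 + 28 = 115,
  det = 8·(4·7 - (0)²) - (0)·((0)·7 - (0)·(1)) + (1)·((0)·(0) - 4·(1)) = 8·(28) - (0)·(0) + (1)·(-4) = 220.
  So p(λ) = λ³ - 19λ² + 115λ - 220.
Step 2 — look for an integer root (rational root theorem: any rational root is an integer divisor of 220). Testing λ = 4:
  p(4) = 64 - 304 + 460 - 220 = 0  ✓
  Dividing out (λ - 4): p(λ) = (λ - 4)(λ² - 15λ + 55).
Step 3 — remaining eigenvalues from the quadratic λ² - 15λ + 55 = 0:
  Δ = 15² - 4·55 = 225 - 220 = 5,  λ = (15 ± √5)/2 = (15 ± 2.2361)/2 ≈ 8.618 or 6.382.
  Sorted: λ_1 = 8.618,  λ_2 = 6.382,  λ_3 = 4  (check: sum = 19 = tr ✓).

Step 4 — unit eigenvector for λ_1 ≈ 8.618: v spans the null space of (Sigma - λ_1 I), whose rows are
  r_1 = (-0.618, 0, 1),  r_2 = (0, -4.618, 0),  r_3 = (1, 0, -1.618).
  v is orthogonal to every row, so take v ∝ r_1 × r_2 = ((0)·(0) - (1)·(-4.618), (1)·(0) - (-0.618)·(0), (-0.618)·(-4.618) - (0)·(0)) ≈ (4.618, 0, 2.8541).
  Let u = (4.618, 0, 2.8541).
  ||u|| = √((4.618)² + (0)² + (2.8541)²) = √(29.4721) ≈ 5.4288,  v_1 = u/||u|| ≈ (0.8507, 0, 0.5257) (||v_1|| = 1).

λ_1 = 8.618,  λ_2 = 6.382,  λ_3 = 4;  v_1 ≈ (0.8507, 0, 0.5257)


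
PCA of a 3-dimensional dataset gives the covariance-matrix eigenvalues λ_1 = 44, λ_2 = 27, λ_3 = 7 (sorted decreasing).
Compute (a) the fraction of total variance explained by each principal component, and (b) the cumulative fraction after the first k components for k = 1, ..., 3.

Step 1 — total variance = trace(Sigma) = Σ λ_i = 44 + 27 + 7 = 78.

Step 2 — fraction explained by component i = λ_i / Σ λ:
  PC1: 44/78 = 0.5641
  PC2: 27/78 = 0.3462
  PC3: 7/78 = 0.0897

Step 3 — cumulative fraction after k components = (λ_1 + ... + λ_k) / Σ λ:
  k = 1: 44/78 = 0.5641
  k = 2: (44 + 27)/78 = 71/78 = 0.9103
  k = 3: (44 + 27 + 7)/78 = 78/78 = 1

Summary (fraction, with percent):

explained: PC1 0.5641 (56.41%), PC2 0.3462 (34.62%), PC3 0.0897 (8.97%);  cumulative: 0.5641, 0.9103, 1


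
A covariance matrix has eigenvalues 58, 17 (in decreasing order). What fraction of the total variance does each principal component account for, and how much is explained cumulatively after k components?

Step 1 — total variance = trace(Sigma) = Σ λ_i = 58 + 17 = 75.

Step 2 — fraction explained by component i = λ_i / Σ λ:
  PC1: 58/75 = 0.7733
  PC2: 17/75 = 0.2267

Step 3 — cumulative fraction after k components = (λ_1 + ... + λ_k) / Σ λ:
  k = 1: 58/75 = 0.7733
  k = 2: (58 + 17)/75 = 75/75 = 1

Summary (fraction, with percent):

explained: PC1 0.7733 (77.33%), PC2 0.2267 (22.67%);  cumulative: 0.7733, 1


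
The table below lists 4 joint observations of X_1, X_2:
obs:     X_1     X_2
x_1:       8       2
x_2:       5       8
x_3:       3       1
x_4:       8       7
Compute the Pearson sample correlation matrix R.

Step 1 — column means:
  mean(X_1) = (8 + 5 + 3 + 8) / 4 = 24/4 = 6
  mean(X_2) = (2 + 8 + 1 + 7) / 4 = 18/4 = 4.5

Step 2 — sample variances and covariances s[i,j] = (1/(n-1)) · Σ_k (x_{k,i} - mean_i) · (x_{k,j} - mean_j), with n-1 = 3:
  s[X_1,X_1] = ((2)·(2) + (-1)·(-1) + (-3)·(-3) + (2)·(2)) / 3 = 18/3 = 6
  s[X_1,X_2] = ((2)·(-2.5) + (-1)·(3.5) + (-3)·(-3.5) + (2)·(2.5)) / 3 = 7/3 = 2.3333
  s[X_2,X_2] = ((-2.5)·(-2.5) + (3.5)·(3.5) + (-3.5)·(-3.5) + (2.5)·(2.5)) / 3 = 37/3 = 12.3333
  Sample standard deviations s_i = √(s[i,i]):
  s(X_1) = √(6) = 2.4495
  s(X_2) = √(12.3333) = 3.5119

Step 3 — r_{ij} = s_{ij} / (s_i · s_j):
  r[X_1,X_1] = 1 (diagonal).
  r[X_1,X_2] = 2.3333 / (2.4495 · 3.5119) = 2.3333 / 8.6023 = 0.2712
  r[X_2,X_2] = 1 (diagonal).

R is symmetric with unit diagonal. Assembling:

R = [[1, 0.2712],
 [0.2712, 1]]


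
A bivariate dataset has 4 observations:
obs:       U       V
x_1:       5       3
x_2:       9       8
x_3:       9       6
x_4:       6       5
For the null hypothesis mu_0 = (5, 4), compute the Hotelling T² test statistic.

Step 1 — sample mean vector:
  mean(U) = (5 + 9 + 9 + 6) / 4 = 29/4 = 7.25
  mean(V) = (3 + 8 + 6 + 5) / 4 = 22/4 = 5.5
  x̄ = (7.25, 5.5),  deviation x̄ - mu_0 = (7.25, 5.5) - (5, 4) = (2.25, 1.5).

Step 2 — sample covariance matrix, S[i,j] = (1/(n-1)) · Σ_k (x_{k,i} - mean_i) · (x_{k,j} - mean_j), divisor n-1 = 3:
  S[U,U] = ((-2.25)·(-2.25) + (1.75)·(1.75) + (1.75)·(1.75) + (-1.25)·(-1.25)) / 3 = 12.75/3 = 4.25
  S[U,V] = ((-2.25)·(-2.5) + (1.75)·(2.5) + (1.75)·(0.5) + (-1.25)·(-0.5)) / 3 = 11.5/3 = 3.8333
  S[V,V] = ((-2.5)·(-2.5) + (2.5)·(2.5) + (0.5)·(0.5) + (-0.5)·(-0.5)) / 3 = 13/3 = 4.3333
  S = [[4.25, 3.8333],
 [3.8333, 4.3333]].

Step 3 — invert S. det(S) = 4.25·4.3333 - (3.8333)² = 3.7222.
  S^{-1} = (1/det) · [[d, -b], [-b, a]] = [[1.1642, -1.0299],
 [-1.0299, 1.1418]].

Step 4 — quadratic form (x̄ - mu_0)^T · S^{-1} · (x̄ - mu_0):
  S^{-1} · (x̄ - mu_0) = (1.0746, -0.6045),
  (x̄ - mu_0)^T · [...] = (2.25)·(1.0746) + (1.5)·(-0.6045) = 1.5112.

Step 5 — scale by n: T² = 4 · 1.5112 = 6.0448.

T² ≈ 6.0448


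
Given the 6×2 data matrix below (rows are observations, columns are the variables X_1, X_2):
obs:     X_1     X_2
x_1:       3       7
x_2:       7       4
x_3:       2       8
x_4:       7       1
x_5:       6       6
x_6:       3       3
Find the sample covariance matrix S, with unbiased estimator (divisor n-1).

Step 1 — column means:
  mean(X_1) = (3 + 7 + 2 + 7 + 6 + 3) / 6 = 28/6 = 4.6667
  mean(X_2) = (7 + 4 + 8 + 1 + 6 + 3) / 6 = 29/6 = 4.8333

Step 2 — sample covariance S[i,j] = (1/(n-1)) · Σ_k (x_{k,i} - mean_i) · (x_{k,j} - mean_j), with n-1 = 5.
  S[X_1,X_1] = ((-1.6667)·(-1.6667) + (2.3333)·(2.3333) + (-2.6667)·(-2.6667) + (2.3333)·(2.3333) + (1.3333)·(1.3333) + (-1.6667)·(-1.6667)) / 5 = 25.3333/5 = 5.0667
  S[X_1,X_2] = ((-1.6667)·(2.1667) + (2.3333)·(-0.8333) + (-2.6667)·(3.1667) + (2.3333)·(-3.8333) + (1.3333)·(1.1667) + (-1.6667)·(-1.8333)) / 5 = -18.3333/5 = -3.6667
  S[X_2,X_2] = ((2.1667)·(2.1667) + (-0.8333)·(-0.8333) + (3.1667)·(3.1667) + (-3.8333)·(-3.8333) + (1.1667)·(1.1667) + (-1.8333)·(-1.8333)) / 5 = 34.8333/5 = 6.9667

S is symmetric (S[j,i] = S[i,j]). Assembling:

S = [[5.0667, -3.6667],
 [-3.6667, 6.9667]]


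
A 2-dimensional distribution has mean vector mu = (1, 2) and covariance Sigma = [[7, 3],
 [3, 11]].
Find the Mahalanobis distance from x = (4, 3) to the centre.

Step 1 — centre the observation: (x - mu) = (3, 1).

Step 2 — invert Sigma. det(Sigma) = 7·11 - (3)² = 68.
  Sigma^{-1} = (1/det) · [[d, -b], [-b, a]] = [[0.1618, -0.0441],
 [-0.0441, 0.1029]].

Step 3 — form the quadratic (x - mu)^T · Sigma^{-1} · (x - mu):
  Sigma^{-1} · (x - mu) = (0.4412, -0.0294).
  (x - mu)^T · [Sigma^{-1} · (x - mu)] = (3)·(0.4412) + (1)·(-0.0294) = 1.2941.

Step 4 — take square root: d = √(1.2941) ≈ 1.1376.

d(x, mu) = √(1.2941) ≈ 1.1376


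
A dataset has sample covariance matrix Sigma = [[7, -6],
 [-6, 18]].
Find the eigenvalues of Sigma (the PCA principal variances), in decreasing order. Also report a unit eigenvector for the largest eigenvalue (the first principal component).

Step 1 — characteristic polynomial of 2×2 Sigma:
  det(Sigma - λI) = λ² - trace · λ + det = 0.
  trace = 7 + 18 = 25, det = 7·18 - (-6)² = 90.
Step 2 — discriminant:
  Δ = trace² - 4·det = 625 - 360 = 265.
Step 3 — eigenvalues:
  λ = (trace ± √Δ)/2 = (25 ± 16.2788)/2,
  λ_1 = 20.6394,  λ_2 = 4.3606.

Step 4 — unit eigenvector for λ_1: solve (Sigma - λ_1 I)v = 0. First row:
  (7 - 20.6394)·v_x + (-6)·v_y = 0, i.e. (-13.6394)·v_x + (-6)·v_y = 0,
  so v ∝ (b, λ_1 - a) = (-6, 13.6394); multiply by -1 so the first entry is positive: u = (6, -13.6394).
  ||u|| = √((6)² + (-13.6394)²) = √(222.0335) ≈ 14.9008,
  v_1 = u/||u|| ≈ (0.4027, -0.9153) (||v_1|| = 1).

λ_1 = 20.6394,  λ_2 = 4.3606;  v_1 ≈ (0.4027, -0.9153)


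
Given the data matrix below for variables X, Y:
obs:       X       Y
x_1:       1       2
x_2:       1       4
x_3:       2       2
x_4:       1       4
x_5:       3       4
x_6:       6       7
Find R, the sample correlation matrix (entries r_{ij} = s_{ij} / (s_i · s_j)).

Step 1 — column means:
  mean(X) = (1 + 1 + 2 + 1 + 3 + 6) / 6 = 14/6 = 2.3333
  mean(Y) = (2 + 4 + 2 + 4 + 4 + 7) / 6 = 23/6 = 3.8333

Step 2 — sample variances and covariances s[i,j] = (1/(n-1)) · Σ_k (x_{k,i} - mean_i) · (x_{k,j} - mean_j), with n-1 = 5:
  s[X,X] = ((-1.3333)·(-1.3333) + (-1.3333)·(-1.3333) + (-0.3333)·(-0.3333) + (-1.3333)·(-1.3333) + (0.6667)·(0.6667) + (3.6667)·(3.6667)) / 5 = 19.3333/5 = 3.8667
  s[X,Y] = ((-1.3333)·(-1.8333) + (-1.3333)·(0.1667) + (-0.3333)·(-1.8333) + (-1.3333)·(0.1667) + (0.6667)·(0.1667) + (3.6667)·(3.1667)) / 5 = 14.3333/5 = 2.8667
  s[Y,Y] = ((-1.8333)·(-1.8333) + (0.1667)·(0.1667) + (-1.8333)·(-1.8333) + (0.1667)·(0.1667) + (0.1667)·(0.1667) + (3.1667)·(3.1667)) / 5 = 16.8333/5 = 3.3667
  Sample standard deviations s_i = √(s[i,i]):
  s(X) = √(3.8667) = 1.9664
  s(Y) = √(3.3667) = 1.8348

Step 3 — r_{ij} = s_{ij} / (s_i · s_j):
  r[X,X] = 1 (diagonal).
  r[X,Y] = 2.8667 / (1.9664 · 1.8348) = 2.8667 / 3.608 = 0.7945
  r[Y,Y] = 1 (diagonal).

R is symmetric with unit diagonal. Assembling:

R = [[1, 0.7945],
 [0.7945, 1]]


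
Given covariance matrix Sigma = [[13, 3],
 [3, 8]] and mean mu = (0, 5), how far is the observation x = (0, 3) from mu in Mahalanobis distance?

Step 1 — centre the observation: (x - mu) = (0, -2).

Step 2 — invert Sigma. det(Sigma) = 13·8 - (3)² = 95.
  Sigma^{-1} = (1/det) · [[d, -b], [-b, a]] = [[0.0842, -0.0316],
 [-0.0316, 0.1368]].

Step 3 — form the quadratic (x - mu)^T · Sigma^{-1} · (x - mu):
  Sigma^{-1} · (x - mu) = (0.0632, -0.2737).
  (x - mu)^T · [Sigma^{-1} · (x - mu)] = (0)·(0.0632) + (-2)·(-0.2737) = 0.5474.

Step 4 — take square root: d = √(0.5474) ≈ 0.7398.

d(x, mu) = √(0.5474) ≈ 0.7398


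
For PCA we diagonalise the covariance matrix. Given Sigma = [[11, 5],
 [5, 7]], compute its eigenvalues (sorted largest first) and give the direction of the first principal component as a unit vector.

Step 1 — characteristic polynomial of 2×2 Sigma:
  det(Sigma - λI) = λ² - trace · λ + det = 0.
  trace = 11 + 7 = 18, det = 11·7 - (5)² = 52.
Step 2 — discriminant:
  Δ = trace² - 4·det = 324 - 208 = 116.
Step 3 — eigenvalues:
  λ = (trace ± √Δ)/2 = (18 ± 10.7703)/2,
  λ_1 = 14.3852,  λ_2 = 3.6148.

Step 4 — unit eigenvector for λ_1: solve (Sigma - λ_1 I)v = 0. First row:
  (11 - 14.3852)·v_x + (5)·v_y = 0, i.e. (-3.3852)·v_x + (5)·v_y = 0,
  so v ∝ (b, λ_1 - a) = (5, 3.3852) = u.
  ||u|| = √((5)² + (3.3852)²) = √(36.4593) ≈ 6.0382,
  v_1 = u/||u|| ≈ (0.8281, 0.5606) (||v_1|| = 1).

λ_1 = 14.3852,  λ_2 = 3.6148;  v_1 ≈ (0.8281, 0.5606)


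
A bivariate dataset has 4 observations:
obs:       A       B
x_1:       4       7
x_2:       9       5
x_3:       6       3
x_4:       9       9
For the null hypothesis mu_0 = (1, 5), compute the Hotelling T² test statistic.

Step 1 — sample mean vector:
  mean(A) = (4 + 9 + 6 + 9) / 4 = 28/4 = 7
  mean(B) = (7 + 5 + 3 + 9) / 4 = 24/4 = 6
  x̄ = (7, 6),  deviation x̄ - mu_0 = (7, 6) - (1, 5) = (6, 1).

Step 2 — sample covariance matrix, S[i,j] = (1/(n-1)) · Σ_k (x_{k,i} - mean_i) · (x_{k,j} - mean_j), divisor n-1 = 3:
  S[A,A] = ((-3)·(-3) + (2)·(2) + (-1)·(-1) + (2)·(2)) / 3 = 18/3 = 6
  S[A,B] = ((-3)·(1) + (2)·(-1) + (-1)·(-3) + (2)·(3)) / 3 = 4/3 = 1.3333
  S[B,B] = ((1)·(1) + (-1)·(-1) + (-3)·(-3) + (3)·(3)) / 3 = 20/3 = 6.6667
  S = [[6, 1.3333],
 [1.3333, 6.6667]].

Step 3 — invert S. det(S) = 6·6.6667 - (1.3333)² = 38.2222.
  S^{-1} = (1/det) · [[d, -b], [-b, a]] = [[0.1744, -0.0349],
 [-0.0349, 0.157]].

Step 4 — quadratic form (x̄ - mu_0)^T · S^{-1} · (x̄ - mu_0):
  S^{-1} · (x̄ - mu_0) = (1.0116, -0.0523),
  (x̄ - mu_0)^T · [...] = (6)·(1.0116) + (1)·(-0.0523) = 6.0174.

Step 5 — scale by n: T² = 4 · 6.0174 = 24.0698.

T² ≈ 24.0698


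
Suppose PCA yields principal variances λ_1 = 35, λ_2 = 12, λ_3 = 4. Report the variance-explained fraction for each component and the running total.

Step 1 — total variance = trace(Sigma) = Σ λ_i = 35 + 12 + 4 = 51.

Step 2 — fraction explained by component i = λ_i / Σ λ:
  PC1: 35/51 = 0.6863
  PC2: 12/51 = 0.2353
  PC3: 4/51 = 0.0784

Step 3 — cumulative fraction after k components = (λ_1 + ... + λ_k) / Σ λ:
  k = 1: 35/51 = 0.6863
  k = 2: (35 + 12)/51 = 47/51 = 0.9216
  k = 3: (35 + 12 + 4)/51 = 51/51 = 1

Summary (fraction, with percent):

explained: PC1 0.6863 (68.63%), PC2 0.2353 (23.53%), PC3 0.0784 (7.84%);  cumulative: 0.6863, 0.9216, 1


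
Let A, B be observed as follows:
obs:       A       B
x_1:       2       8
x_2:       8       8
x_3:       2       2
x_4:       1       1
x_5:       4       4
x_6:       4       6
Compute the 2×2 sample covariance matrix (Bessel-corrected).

Step 1 — column means:
  mean(A) = (2 + 8 + 2 + 1 + 4 + 4) / 6 = 21/6 = 3.5
  mean(B) = (8 + 8 + 2 + 1 + 4 + 6) / 6 = 29/6 = 4.8333

Step 2 — sample covariance S[i,j] = (1/(n-1)) · Σ_k (x_{k,i} - mean_i) · (x_{k,j} - mean_j), with n-1 = 5.
  S[A,A] = ((-1.5)·(-1.5) + (4.5)·(4.5) + (-1.5)·(-1.5) + (-2.5)·(-2.5) + (0.5)·(0.5) + (0.5)·(0.5)) / 5 = 31.5/5 = 6.3
  S[A,B] = ((-1.5)·(3.1667) + (4.5)·(3.1667) + (-1.5)·(-2.8333) + (-2.5)·(-3.8333) + (0.5)·(-0.8333) + (0.5)·(1.1667)) / 5 = 23.5/5 = 4.7
  S[B,B] = ((3.1667)·(3.1667) + (3.1667)·(3.1667) + (-2.8333)·(-2.8333) + (-3.8333)·(-3.8333) + (-0.8333)·(-0.8333) + (1.1667)·(1.1667)) / 5 = 44.8333/5 = 8.9667

S is symmetric (S[j,i] = S[i,j]). Assembling:

S = [[6.3, 4.7],
 [4.7, 8.9667]]


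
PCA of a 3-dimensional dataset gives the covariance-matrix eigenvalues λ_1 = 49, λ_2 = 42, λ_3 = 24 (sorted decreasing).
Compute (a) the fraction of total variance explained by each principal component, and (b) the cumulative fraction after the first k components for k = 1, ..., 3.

Step 1 — total variance = trace(Sigma) = Σ λ_i = 49 + 42 + 24 = 115.

Step 2 — fraction explained by component i = λ_i / Σ λ:
  PC1: 49/115 = 0.4261
  PC2: 42/115 = 0.3652
  PC3: 24/115 = 0.2087

Step 3 — cumulative fraction after k components = (λ_1 + ... + λ_k) / Σ λ:
  k = 1: 49/115 = 0.4261
  k = 2: (49 + 42)/115 = 91/115 = 0.7913
  k = 3: (49 + 42 + 24)/115 = 115/115 = 1

Summary (fraction, with percent):

explained: PC1 0.4261 (42.61%), PC2 0.3652 (36.52%), PC3 0.2087 (20.87%);  cumulative: 0.4261, 0.7913, 1


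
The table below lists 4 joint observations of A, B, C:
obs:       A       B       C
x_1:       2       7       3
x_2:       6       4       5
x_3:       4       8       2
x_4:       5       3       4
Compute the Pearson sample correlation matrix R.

Step 1 — column means:
  mean(A) = (2 + 6 + 4 + 5) / 4 = 17/4 = 4.25
  mean(B) = (7 + 4 + 8 + 3) / 4 = 22/4 = 5.5
  mean(C) = (3 + 5 + 2 + 4) / 4 = 14/4 = 3.5

Step 2 — sample variances and covariances s[i,j] = (1/(n-1)) · Σ_k (x_{k,i} - mean_i) · (x_{k,j} - mean_j), with n-1 = 3:
  s[A,A] = ((-2.25)·(-2.25) + (1.75)·(1.75) + (-0.25)·(-0.25) + (0.75)·(0.75)) / 3 = 8.75/3 = 2.9167
  s[A,B] = ((-2.25)·(1.5) + (1.75)·(-1.5) + (-0.25)·(2.5) + (0.75)·(-2.5)) / 3 = -8.5/3 = -2.8333
  s[A,C] = ((-2.25)·(-0.5) + (1.75)·(1.5) + (-0.25)·(-1.5) + (0.75)·(0.5)) / 3 = 4.5/3 = 1.5
  s[B,B] = ((1.5)·(1.5) + (-1.5)·(-1.5) + (2.5)·(2.5) + (-2.5)·(-2.5)) / 3 = 17/3 = 5.6667
  s[B,C] = ((1.5)·(-0.5) + (-1.5)·(1.5) + (2.5)·(-1.5) + (-2.5)·(0.5)) / 3 = -8/3 = -2.6667
  s[C,C] = ((-0.5)·(-0.5) + (1.5)·(1.5) + (-1.5)·(-1.5) + (0.5)·(0.5)) / 3 = 5/3 = 1.6667
  Sample standard deviations s_i = √(s[i,i]):
  s(A) = √(2.9167) = 1.7078
  s(B) = √(5.6667) = 2.3805
  s(C) = √(1.6667) = 1.291

Step 3 — r_{ij} = s_{ij} / (s_i · s_j):
  r[A,A] = 1 (diagonal).
  r[A,B] = -2.8333 / (1.7078 · 2.3805) = -2.8333 / 4.0654 = -0.6969
  r[A,C] = 1.5 / (1.7078 · 1.291) = 1.5 / 2.2048 = 0.6803
  r[B,B] = 1 (diagonal).
  r[B,C] = -2.6667 / (2.3805 · 1.291) = -2.6667 / 3.0732 = -0.8677
  r[C,C] = 1 (diagonal).

R is symmetric with unit diagonal. Assembling:

R = [[1, -0.6969, 0.6803],
 [-0.6969, 1, -0.8677],
 [0.6803, -0.8677, 1]]


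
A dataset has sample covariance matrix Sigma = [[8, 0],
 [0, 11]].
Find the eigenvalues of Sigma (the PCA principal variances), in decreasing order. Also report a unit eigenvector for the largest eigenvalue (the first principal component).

Step 1 — characteristic polynomial of 2×2 Sigma:
  det(Sigma - λI) = λ² - trace · λ + det = 0.
  trace = 8 + 11 = 19, det = 8·11 - (0)² = 88.
Step 2 — discriminant:
  Δ = trace² - 4·det = 361 - 352 = 9.
Step 3 — eigenvalues:
  λ = (trace ± √Δ)/2 = (19 ± 3)/2,
  λ_1 = 11,  λ_2 = 8.

Step 4 — unit eigenvector for λ_1: Sigma is diagonal, so its eigenvectors are the coordinate axes. λ_1 = 11 is the diagonal entry on the second coordinate axis, hence
  v_1 = (0, 1) (||v_1|| = 1).

λ_1 = 11,  λ_2 = 8;  v_1 ≈ (0, 1)


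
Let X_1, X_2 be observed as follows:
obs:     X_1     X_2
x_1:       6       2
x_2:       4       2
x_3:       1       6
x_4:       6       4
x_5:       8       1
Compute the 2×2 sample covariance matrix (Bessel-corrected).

Step 1 — column means:
  mean(X_1) = (6 + 4 + 1 + 6 + 8) / 5 = 25/5 = 5
  mean(X_2) = (2 + 2 + 6 + 4 + 1) / 5 = 15/5 = 3

Step 2 — sample covariance S[i,j] = (1/(n-1)) · Σ_k (x_{k,i} - mean_i) · (x_{k,j} - mean_j), with n-1 = 4.
  S[X_1,X_1] = ((1)·(1) + (-1)·(-1) + (-4)·(-4) + (1)·(1) + (3)·(3)) / 4 = 28/4 = 7
  S[X_1,X_2] = ((1)·(-1) + (-1)·(-1) + (-4)·(3) + (1)·(1) + (3)·(-2)) / 4 = -17/4 = -4.25
  S[X_2,X_2] = ((-1)·(-1) + (-1)·(-1) + (3)·(3) + (1)·(1) + (-2)·(-2)) / 4 = 16/4 = 4

S is symmetric (S[j,i] = S[i,j]). Assembling:

S = [[7, -4.25],
 [-4.25, 4]]


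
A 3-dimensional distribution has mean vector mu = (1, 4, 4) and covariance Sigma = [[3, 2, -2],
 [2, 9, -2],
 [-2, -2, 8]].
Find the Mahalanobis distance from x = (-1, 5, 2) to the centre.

Step 1 — centre the observation: (x - mu) = (-2, 1, -2).

Step 2 — invert Sigma (cofactor / det for 3×3, or solve directly):
  Sigma^{-1} = [[0.4474, -0.0789, 0.0921],
 [-0.0789, 0.1316, 0.0132],
 [0.0921, 0.0132, 0.1513]].

Step 3 — form the quadratic (x - mu)^T · Sigma^{-1} · (x - mu):
  Sigma^{-1} · (x - mu) = (-1.1579, 0.2632, -0.4737).
  (x - mu)^T · [Sigma^{-1} · (x - mu)] = (-2)·(-1.1579) + (1)·(0.2632) + (-2)·(-0.4737) = 3.5263.

Step 4 — take square root: d = √(3.5263) ≈ 1.8778.

d(x, mu) = √(3.5263) ≈ 1.8778


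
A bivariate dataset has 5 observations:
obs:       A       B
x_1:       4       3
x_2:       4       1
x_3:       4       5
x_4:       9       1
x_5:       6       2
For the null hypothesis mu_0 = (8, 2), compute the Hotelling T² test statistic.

Step 1 — sample mean vector:
  mean(A) = (4 + 4 + 4 + 9 + 6) / 5 = 27/5 = 5.4
  mean(B) = (3 + 1 + 5 + 1 + 2) / 5 = 12/5 = 2.4
  x̄ = (5.4, 2.4),  deviation x̄ - mu_0 = (5.4, 2.4) - (8, 2) = (-2.6, 0.4).

Step 2 — sample covariance matrix, S[i,j] = (1/(n-1)) · Σ_k (x_{k,i} - mean_i) · (x_{k,j} - mean_j), divisor n-1 = 4:
  S[A,A] = ((-1.4)·(-1.4) + (-1.4)·(-1.4) + (-1.4)·(-1.4) + (3.6)·(3.6) + (0.6)·(0.6)) / 4 = 19.2/4 = 4.8
  S[A,B] = ((-1.4)·(0.6) + (-1.4)·(-1.4) + (-1.4)·(2.6) + (3.6)·(-1.4) + (0.6)·(-0.4)) / 4 = -7.8/4 = -1.95
  S[B,B] = ((0.6)·(0.6) + (-1.4)·(-1.4) + (2.6)·(2.6) + (-1.4)·(-1.4) + (-0.4)·(-0.4)) / 4 = 11.2/4 = 2.8
  S = [[4.8, -1.95],
 [-1.95, 2.8]].

Step 3 — invert S. det(S) = 4.8·2.8 - (-1.95)² = 9.6375.
  S^{-1} = (1/det) · [[d, -b], [-b, a]] = [[0.2905, 0.2023],
 [0.2023, 0.4981]].

Step 4 — quadratic form (x̄ - mu_0)^T · S^{-1} · (x̄ - mu_0):
  S^{-1} · (x̄ - mu_0) = (-0.6744, -0.3268),
  (x̄ - mu_0)^T · [...] = (-2.6)·(-0.6744) + (0.4)·(-0.3268) = 1.6228.

Step 5 — scale by n: T² = 5 · 1.6228 = 8.1141.

T² ≈ 8.1141


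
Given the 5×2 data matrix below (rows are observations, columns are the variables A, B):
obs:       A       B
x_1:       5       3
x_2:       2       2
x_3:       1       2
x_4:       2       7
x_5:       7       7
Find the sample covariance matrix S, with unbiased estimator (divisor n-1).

Step 1 — column means:
  mean(A) = (5 + 2 + 1 + 2 + 7) / 5 = 17/5 = 3.4
  mean(B) = (3 + 2 + 2 + 7 + 7) / 5 = 21/5 = 4.2

Step 2 — sample covariance S[i,j] = (1/(n-1)) · Σ_k (x_{k,i} - mean_i) · (x_{k,j} - mean_j), with n-1 = 4.
  S[A,A] = ((1.6)·(1.6) + (-1.4)·(-1.4) + (-2.4)·(-2.4) + (-1.4)·(-1.4) + (3.6)·(3.6)) / 4 = 25.2/4 = 6.3
  S[A,B] = ((1.6)·(-1.2) + (-1.4)·(-2.2) + (-2.4)·(-2.2) + (-1.4)·(2.8) + (3.6)·(2.8)) / 4 = 12.6/4 = 3.15
  S[B,B] = ((-1.2)·(-1.2) + (-2.2)·(-2.2) + (-2.2)·(-2.2) + (2.8)·(2.8) + (2.8)·(2.8)) / 4 = 26.8/4 = 6.7

S is symmetric (S[j,i] = S[i,j]). Assembling:

S = [[6.3, 3.15],
 [3.15, 6.7]]


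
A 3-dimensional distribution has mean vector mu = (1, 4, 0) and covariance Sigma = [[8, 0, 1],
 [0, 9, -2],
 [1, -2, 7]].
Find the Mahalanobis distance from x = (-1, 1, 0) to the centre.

Step 1 — centre the observation: (x - mu) = (-2, -3, 0).

Step 2 — invert Sigma (cofactor / det for 3×3, or solve directly):
  Sigma^{-1} = [[0.1274, -0.0043, -0.0194],
 [-0.0043, 0.1188, 0.0346],
 [-0.0194, 0.0346, 0.1555]].

Step 3 — form the quadratic (x - mu)^T · Sigma^{-1} · (x - mu):
  Sigma^{-1} · (x - mu) = (-0.2419, -0.3477, -0.0648).
  (x - mu)^T · [Sigma^{-1} · (x - mu)] = (-2)·(-0.2419) + (-3)·(-0.3477) + (0)·(-0.0648) = 1.527.

Step 4 — take square root: d = √(1.527) ≈ 1.2357.

d(x, mu) = √(1.527) ≈ 1.2357


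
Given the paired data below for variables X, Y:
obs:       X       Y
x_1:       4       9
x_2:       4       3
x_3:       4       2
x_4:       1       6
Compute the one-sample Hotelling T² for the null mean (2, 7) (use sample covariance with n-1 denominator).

Step 1 — sample mean vector:
  mean(X) = (4 + 4 + 4 + 1) / 4 = 13/4 = 3.25
  mean(Y) = (9 + 3 + 2 + 6) / 4 = 20/4 = 5
  x̄ = (3.25, 5),  deviation x̄ - mu_0 = (3.25, 5) - (2, 7) = (1.25, -2).

Step 2 — sample covariance matrix, S[i,j] = (1/(n-1)) · Σ_k (x_{k,i} - mean_i) · (x_{k,j} - mean_j), divisor n-1 = 3:
  S[X,X] = ((0.75)·(0.75) + (0.75)·(0.75) + (0.75)·(0.75) + (-2.25)·(-2.25)) / 3 = 6.75/3 = 2.25
  S[X,Y] = ((0.75)·(4) + (0.75)·(-2) + (0.75)·(-3) + (-2.25)·(1)) / 3 = -3/3 = -1
  S[Y,Y] = ((4)·(4) + (-2)·(-2) + (-3)·(-3) + (1)·(1)) / 3 = 30/3 = 10
  S = [[2.25, -1],
 [-1, 10]].

Step 3 — invert S. det(S) = 2.25·10 - (-1)² = 21.5.
  S^{-1} = (1/det) · [[d, -b], [-b, a]] = [[0.4651, 0.0465],
 [0.0465, 0.1047]].

Step 4 — quadratic form (x̄ - mu_0)^T · S^{-1} · (x̄ - mu_0):
  S^{-1} · (x̄ - mu_0) = (0.4884, -0.1512),
  (x̄ - mu_0)^T · [...] = (1.25)·(0.4884) + (-2)·(-0.1512) = 0.9128.

Step 5 — scale by n: T² = 4 · 0.9128 = 3.6512.

T² ≈ 3.6512


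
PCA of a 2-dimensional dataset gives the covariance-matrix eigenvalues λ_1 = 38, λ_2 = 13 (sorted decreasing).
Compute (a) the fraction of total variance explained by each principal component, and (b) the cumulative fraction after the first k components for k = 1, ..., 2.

Step 1 — total variance = trace(Sigma) = Σ λ_i = 38 + 13 = 51.

Step 2 — fraction explained by component i = λ_i / Σ λ:
  PC1: 38/51 = 0.7451
  PC2: 13/51 = 0.2549

Step 3 — cumulative fraction after k components = (λ_1 + ... + λ_k) / Σ λ:
  k = 1: 38/51 = 0.7451
  k = 2: (38 + 13)/51 = 51/51 = 1

Summary (fraction, with percent):

explained: PC1 0.7451 (74.51%), PC2 0.2549 (25.49%);  cumulative: 0.7451, 1


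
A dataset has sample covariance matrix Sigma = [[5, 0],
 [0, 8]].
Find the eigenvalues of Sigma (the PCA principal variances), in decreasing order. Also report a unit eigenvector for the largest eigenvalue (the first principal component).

Step 1 — characteristic polynomial of 2×2 Sigma:
  det(Sigma - λI) = λ² - trace · λ + det = 0.
  trace = 5 + 8 = 13, det = 5·8 - (0)² = 40.
Step 2 — discriminant:
  Δ = trace² - 4·det = 169 - 160 = 9.
Step 3 — eigenvalues:
  λ = (trace ± √Δ)/2 = (13 ± 3)/2,
  λ_1 = 8,  λ_2 = 5.

Step 4 — unit eigenvector for λ_1: Sigma is diagonal, so its eigenvectors are the coordinate axes. λ_1 = 8 is the diagonal entry on the second coordinate axis, hence
  v_1 = (0, 1) (||v_1|| = 1).

λ_1 = 8,  λ_2 = 5;  v_1 ≈ (0, 1)


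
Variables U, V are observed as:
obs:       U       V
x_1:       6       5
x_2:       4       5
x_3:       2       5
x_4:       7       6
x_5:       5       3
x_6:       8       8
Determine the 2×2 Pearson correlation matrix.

Step 1 — column means:
  mean(U) = (6 + 4 + 2 + 7 + 5 + 8) / 6 = 32/6 = 5.3333
  mean(V) = (5 + 5 + 5 + 6 + 3 + 8) / 6 = 32/6 = 5.3333

Step 2 — sample variances and covariances s[i,j] = (1/(n-1)) · Σ_k (x_{k,i} - mean_i) · (x_{k,j} - mean_j), with n-1 = 5:
  s[U,U] = ((0.6667)·(0.6667) + (-1.3333)·(-1.3333) + (-3.3333)·(-3.3333) + (1.6667)·(1.6667) + (-0.3333)·(-0.3333) + (2.6667)·(2.6667)) / 5 = 23.3333/5 = 4.6667
  s[U,V] = ((0.6667)·(-0.3333) + (-1.3333)·(-0.3333) + (-3.3333)·(-0.3333) + (1.6667)·(0.6667) + (-0.3333)·(-2.3333) + (2.6667)·(2.6667)) / 5 = 10.3333/5 = 2.0667
  s[V,V] = ((-0.3333)·(-0.3333) + (-0.3333)·(-0.3333) + (-0.3333)·(-0.3333) + (0.6667)·(0.6667) + (-2.3333)·(-2.3333) + (2.6667)·(2.6667)) / 5 = 13.3333/5 = 2.6667
  Sample standard deviations s_i = √(s[i,i]):
  s(U) = √(4.6667) = 2.1602
  s(V) = √(2.6667) = 1.633

Step 3 — r_{ij} = s_{ij} / (s_i · s_j):
  r[U,U] = 1 (diagonal).
  r[U,V] = 2.0667 / (2.1602 · 1.633) = 2.0667 / 3.5277 = 0.5858
  r[V,V] = 1 (diagonal).

R is symmetric with unit diagonal. Assembling:

R = [[1, 0.5858],
 [0.5858, 1]]


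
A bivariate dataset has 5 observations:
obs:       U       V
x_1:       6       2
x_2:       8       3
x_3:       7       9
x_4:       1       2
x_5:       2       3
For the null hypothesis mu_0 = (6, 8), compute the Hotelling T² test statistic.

Step 1 — sample mean vector:
  mean(U) = (6 + 8 + 7 + 1 + 2) / 5 = 24/5 = 4.8
  mean(V) = (2 + 3 + 9 + 2 + 3) / 5 = 19/5 = 3.8
  x̄ = (4.8, 3.8),  deviation x̄ - mu_0 = (4.8, 3.8) - (6, 8) = (-1.2, -4.2).

Step 2 — sample covariance matrix, S[i,j] = (1/(n-1)) · Σ_k (x_{k,i} - mean_i) · (x_{k,j} - mean_j), divisor n-1 = 4:
  S[U,U] = ((1.2)·(1.2) + (3.2)·(3.2) + (2.2)·(2.2) + (-3.8)·(-3.8) + (-2.8)·(-2.8)) / 4 = 38.8/4 = 9.7
  S[U,V] = ((1.2)·(-1.8) + (3.2)·(-0.8) + (2.2)·(5.2) + (-3.8)·(-1.8) + (-2.8)·(-0.8)) / 4 = 15.8/4 = 3.95
  S[V,V] = ((-1.8)·(-1.8) + (-0.8)·(-0.8) + (5.2)·(5.2) + (-1.8)·(-1.8) + (-0.8)·(-0.8)) / 4 = 34.8/4 = 8.7
  S = [[9.7, 3.95],
 [3.95, 8.7]].

Step 3 — invert S. det(S) = 9.7·8.7 - (3.95)² = 68.7875.
  S^{-1} = (1/det) · [[d, -b], [-b, a]] = [[0.1265, -0.0574],
 [-0.0574, 0.141]].

Step 4 — quadratic form (x̄ - mu_0)^T · S^{-1} · (x̄ - mu_0):
  S^{-1} · (x̄ - mu_0) = (0.0894, -0.5234),
  (x̄ - mu_0)^T · [...] = (-1.2)·(0.0894) + (-4.2)·(-0.5234) = 2.0908.

Step 5 — scale by n: T² = 5 · 2.0908 = 10.4539.

T² ≈ 10.4539
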